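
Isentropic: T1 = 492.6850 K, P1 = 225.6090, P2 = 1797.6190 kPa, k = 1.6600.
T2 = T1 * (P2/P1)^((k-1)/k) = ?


(k-1)/k = 0.3976
(P2/P1)^exp = 2.2823
T2 = 492.6850 * 2.2823 = 1124.4339 K

1124.4339 K


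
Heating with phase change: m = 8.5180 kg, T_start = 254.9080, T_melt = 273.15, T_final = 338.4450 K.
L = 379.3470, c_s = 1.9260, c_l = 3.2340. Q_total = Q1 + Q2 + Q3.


Q1 (sensible, solid) = 8.5180 * 1.9260 * 18.2420 = 299.2722 kJ
Q2 (latent) = 8.5180 * 379.3470 = 3231.2777 kJ
Q3 (sensible, liquid) = 8.5180 * 3.2340 * 65.2950 = 1798.6952 kJ
Q_total = 5329.2451 kJ

5329.2451 kJ


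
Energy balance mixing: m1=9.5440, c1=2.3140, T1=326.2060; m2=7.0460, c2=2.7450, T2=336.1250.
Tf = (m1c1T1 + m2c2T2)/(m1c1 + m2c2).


num = 13705.2839
den = 41.4261
Tf = 330.8370 K

330.8370 K


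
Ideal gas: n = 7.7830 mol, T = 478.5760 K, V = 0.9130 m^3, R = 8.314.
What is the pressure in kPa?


P = nRT/V = 7.7830 * 8.314 * 478.5760 / 0.9130
= 30967.6298 / 0.9130 = 33918.5430 Pa = 33.9185 kPa

33.9185 kPa


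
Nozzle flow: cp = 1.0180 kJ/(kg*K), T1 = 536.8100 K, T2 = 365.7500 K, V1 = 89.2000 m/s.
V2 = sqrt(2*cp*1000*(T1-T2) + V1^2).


dT = 171.0600 K
2*cp*1000*dT = 348278.1600
V1^2 = 7956.6400
V2 = sqrt(356234.8000) = 596.8541 m/s

596.8541 m/s


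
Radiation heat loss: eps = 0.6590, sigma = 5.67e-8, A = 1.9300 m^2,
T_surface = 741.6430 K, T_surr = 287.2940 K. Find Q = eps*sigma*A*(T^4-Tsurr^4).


T^4 = 3.0254e+11
Tsurr^4 = 6.8125e+09
Q = 0.6590 * 5.67e-8 * 1.9300 * 2.9573e+11 = 21326.2371 W

21326.2371 W


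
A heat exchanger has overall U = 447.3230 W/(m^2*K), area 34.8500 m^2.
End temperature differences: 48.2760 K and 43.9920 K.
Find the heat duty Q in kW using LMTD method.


LMTD = 46.1008 K
Q = 447.3230 * 34.8500 * 46.1008 = 718675.3598 W = 718.6754 kW

718.6754 kW


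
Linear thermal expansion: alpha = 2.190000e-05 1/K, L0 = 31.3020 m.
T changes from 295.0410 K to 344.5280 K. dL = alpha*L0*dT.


dT = 49.4870 K
dL = 2.190000e-05 * 31.3020 * 49.4870 = 0.033924 m
L_final = 31.335924 m

dL = 0.033924 m


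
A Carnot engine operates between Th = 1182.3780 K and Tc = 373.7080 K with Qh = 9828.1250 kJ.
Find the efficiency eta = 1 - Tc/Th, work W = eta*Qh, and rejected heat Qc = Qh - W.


eta = 1 - 373.7080/1182.3780 = 0.6839
W = 0.6839 * 9828.1250 = 6721.8012 kJ
Qc = 9828.1250 - 6721.8012 = 3106.3238 kJ

eta = 68.3935%, W = 6721.8012 kJ, Qc = 3106.3238 kJ


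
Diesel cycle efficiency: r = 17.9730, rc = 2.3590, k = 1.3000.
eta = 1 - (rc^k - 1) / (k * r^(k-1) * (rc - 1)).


r^(k-1) = 2.3790
rc^k = 3.0517
eta = 0.5118 = 51.1829%

51.1829%


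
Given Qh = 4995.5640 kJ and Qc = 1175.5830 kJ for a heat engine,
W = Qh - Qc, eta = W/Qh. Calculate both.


W = 4995.5640 - 1175.5830 = 3819.9810 kJ
eta = 3819.9810 / 4995.5640 = 0.7647 = 76.4675%

W = 3819.9810 kJ, eta = 76.4675%


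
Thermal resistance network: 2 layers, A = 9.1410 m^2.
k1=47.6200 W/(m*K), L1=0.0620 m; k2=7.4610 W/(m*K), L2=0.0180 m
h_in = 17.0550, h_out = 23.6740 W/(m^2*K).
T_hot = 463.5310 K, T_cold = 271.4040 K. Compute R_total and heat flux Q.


R_conv_in = 1/(17.0550*9.1410) = 0.0064
R_1 = 0.0620/(47.6200*9.1410) = 0.0001
R_2 = 0.0180/(7.4610*9.1410) = 0.0003
R_conv_out = 1/(23.6740*9.1410) = 0.0046
R_total = 0.0114 K/W
Q = 192.1270 / 0.0114 = 16791.7902 W

R_total = 0.0114 K/W, Q = 16791.7902 W


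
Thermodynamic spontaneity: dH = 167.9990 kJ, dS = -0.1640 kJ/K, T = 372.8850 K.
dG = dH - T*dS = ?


T*dS = 372.8850 * -0.1640 = -61.1531 kJ
dG = 167.9990 + 61.1531 = 229.1521 kJ (non-spontaneous)

dG = 229.1521 kJ, non-spontaneous


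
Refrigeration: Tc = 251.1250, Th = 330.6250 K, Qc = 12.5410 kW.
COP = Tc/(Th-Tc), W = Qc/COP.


COP = 251.1250 / 79.5000 = 3.1588
W = 12.5410 / 3.1588 = 3.9702 kW

COP = 3.1588, W = 3.9702 kW


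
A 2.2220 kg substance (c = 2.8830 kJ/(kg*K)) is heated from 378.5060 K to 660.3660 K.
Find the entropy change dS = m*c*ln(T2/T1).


T2/T1 = 1.7447
ln(T2/T1) = 0.5566
dS = 2.2220 * 2.8830 * 0.5566 = 3.5654 kJ/K

3.5654 kJ/K


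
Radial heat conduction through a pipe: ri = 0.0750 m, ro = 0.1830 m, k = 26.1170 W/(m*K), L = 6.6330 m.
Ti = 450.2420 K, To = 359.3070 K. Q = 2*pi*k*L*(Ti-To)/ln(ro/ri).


dT = 90.9350 K
ln(ro/ri) = 0.8920
Q = 2*pi*26.1170*6.6330*90.9350 / 0.8920 = 110963.5458 W

110963.5458 W


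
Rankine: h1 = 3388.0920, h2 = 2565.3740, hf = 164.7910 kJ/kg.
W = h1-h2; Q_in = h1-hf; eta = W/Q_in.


W = 822.7180 kJ/kg
Q_in = 3223.3010 kJ/kg
eta = 0.2552 = 25.5241%

eta = 25.5241%


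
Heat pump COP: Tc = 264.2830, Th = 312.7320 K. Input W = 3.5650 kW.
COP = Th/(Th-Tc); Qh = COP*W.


COP = 312.7320 / 48.4490 = 6.4549
Qh = 6.4549 * 3.5650 = 23.0116 kW

COP = 6.4549, Qh = 23.0116 kW


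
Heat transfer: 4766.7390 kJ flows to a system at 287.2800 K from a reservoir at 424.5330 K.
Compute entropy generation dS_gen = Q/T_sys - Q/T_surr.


dS_sys = 4766.7390/287.2800 = 16.5927 kJ/K
dS_surr = -4766.7390/424.5330 = -11.2282 kJ/K
dS_gen = 16.5927 - 11.2282 = 5.3645 kJ/K (irreversible)

dS_gen = 5.3645 kJ/K, irreversible


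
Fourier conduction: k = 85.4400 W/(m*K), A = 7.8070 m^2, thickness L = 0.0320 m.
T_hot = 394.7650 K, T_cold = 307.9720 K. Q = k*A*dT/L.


dT = 86.7930 K
Q = 85.4400 * 7.8070 * 86.7930 / 0.0320 = 1809173.1792 W

1809173.1792 W


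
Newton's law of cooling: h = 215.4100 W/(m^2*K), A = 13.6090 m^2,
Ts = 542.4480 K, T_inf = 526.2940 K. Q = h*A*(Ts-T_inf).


dT = 16.1540 K
Q = 215.4100 * 13.6090 * 16.1540 = 47355.6883 W

47355.6883 W


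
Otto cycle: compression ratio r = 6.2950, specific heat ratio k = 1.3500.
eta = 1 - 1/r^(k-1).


r^(k-1) = 1.9039
eta = 1 - 1/1.9039 = 0.4748 = 47.4768%

47.4768%


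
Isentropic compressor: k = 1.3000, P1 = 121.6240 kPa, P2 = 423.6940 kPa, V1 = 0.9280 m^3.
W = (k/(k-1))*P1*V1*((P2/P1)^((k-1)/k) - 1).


(k-1)/k = 0.2308
(P2/P1)^exp = 1.3338
W = 4.3333 * 121.6240 * 0.9280 * (1.3338 - 1) = 163.2492 kJ

163.2492 kJ


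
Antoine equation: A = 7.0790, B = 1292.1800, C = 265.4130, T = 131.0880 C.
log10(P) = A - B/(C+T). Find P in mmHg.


C+T = 396.5010
B/(C+T) = 3.2590
log10(P) = 7.0790 - 3.2590 = 3.8200
P = 10^3.8200 = 6607.5775 mmHg

6607.5775 mmHg


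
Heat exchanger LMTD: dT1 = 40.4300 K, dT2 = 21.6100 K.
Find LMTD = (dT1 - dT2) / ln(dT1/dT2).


dT1/dT2 = 1.8709
ln(dT1/dT2) = 0.6264
LMTD = 18.8200 / 0.6264 = 30.0439 K

30.0439 K


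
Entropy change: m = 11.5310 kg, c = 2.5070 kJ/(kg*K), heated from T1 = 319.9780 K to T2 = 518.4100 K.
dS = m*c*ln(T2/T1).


T2/T1 = 1.6201
ln(T2/T1) = 0.4825
dS = 11.5310 * 2.5070 * 0.4825 = 13.9486 kJ/K

13.9486 kJ/K


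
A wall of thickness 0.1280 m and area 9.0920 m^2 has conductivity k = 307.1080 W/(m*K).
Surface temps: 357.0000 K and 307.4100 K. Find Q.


dT = 49.5900 K
Q = 307.1080 * 9.0920 * 49.5900 / 0.1280 = 1081769.4075 W

1081769.4075 W


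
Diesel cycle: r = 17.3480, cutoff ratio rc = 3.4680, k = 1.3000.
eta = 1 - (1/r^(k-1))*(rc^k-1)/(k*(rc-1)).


r^(k-1) = 2.3538
rc^k = 5.0362
eta = 0.4655 = 46.5547%

46.5547%


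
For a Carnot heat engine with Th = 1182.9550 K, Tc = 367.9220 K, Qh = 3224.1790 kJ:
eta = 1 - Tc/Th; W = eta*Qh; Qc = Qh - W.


eta = 1 - 367.9220/1182.9550 = 0.6890
W = 0.6890 * 3224.1790 = 2221.3967 kJ
Qc = 3224.1790 - 2221.3967 = 1002.7823 kJ

eta = 68.8981%, W = 2221.3967 kJ, Qc = 1002.7823 kJ


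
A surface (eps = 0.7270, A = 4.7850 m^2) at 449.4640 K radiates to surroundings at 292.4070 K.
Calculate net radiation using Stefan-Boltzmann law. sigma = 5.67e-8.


T^4 = 4.0811e+10
Tsurr^4 = 7.3106e+09
Q = 0.7270 * 5.67e-8 * 4.7850 * 3.3501e+10 = 6607.7374 W

6607.7374 W


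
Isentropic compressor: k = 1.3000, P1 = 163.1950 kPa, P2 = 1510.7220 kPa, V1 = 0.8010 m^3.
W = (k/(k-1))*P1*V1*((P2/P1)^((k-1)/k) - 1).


(k-1)/k = 0.2308
(P2/P1)^exp = 1.6712
W = 4.3333 * 163.1950 * 0.8010 * (1.6712 - 1) = 380.2118 kJ

380.2118 kJ


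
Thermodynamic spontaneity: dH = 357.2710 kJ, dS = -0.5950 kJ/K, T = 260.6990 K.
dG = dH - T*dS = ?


T*dS = 260.6990 * -0.5950 = -155.1159 kJ
dG = 357.2710 + 155.1159 = 512.3869 kJ (non-spontaneous)

dG = 512.3869 kJ, non-spontaneous


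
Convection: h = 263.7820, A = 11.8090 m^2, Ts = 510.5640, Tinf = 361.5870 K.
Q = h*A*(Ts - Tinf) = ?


dT = 148.9770 K
Q = 263.7820 * 11.8090 * 148.9770 = 464063.5990 W

464063.5990 W


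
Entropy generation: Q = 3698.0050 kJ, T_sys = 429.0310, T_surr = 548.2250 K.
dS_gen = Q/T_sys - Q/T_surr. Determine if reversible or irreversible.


dS_sys = 3698.0050/429.0310 = 8.6194 kJ/K
dS_surr = -3698.0050/548.2250 = -6.7454 kJ/K
dS_gen = 8.6194 - 6.7454 = 1.8740 kJ/K (irreversible)

dS_gen = 1.8740 kJ/K, irreversible


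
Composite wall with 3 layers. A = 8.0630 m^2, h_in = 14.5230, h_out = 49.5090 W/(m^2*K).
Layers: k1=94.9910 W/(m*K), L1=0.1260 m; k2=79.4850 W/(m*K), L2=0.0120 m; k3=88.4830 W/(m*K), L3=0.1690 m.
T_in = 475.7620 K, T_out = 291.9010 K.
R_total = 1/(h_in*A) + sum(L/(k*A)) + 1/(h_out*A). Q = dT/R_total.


R_conv_in = 1/(14.5230*8.0630) = 0.0085
R_1 = 0.1260/(94.9910*8.0630) = 0.0002
R_2 = 0.0120/(79.4850*8.0630) = 1.8724e-05
R_3 = 0.1690/(88.4830*8.0630) = 0.0002
R_conv_out = 1/(49.5090*8.0630) = 0.0025
R_total = 0.0115 K/W
Q = 183.8610 / 0.0115 = 16036.7665 W

R_total = 0.0115 K/W, Q = 16036.7665 W


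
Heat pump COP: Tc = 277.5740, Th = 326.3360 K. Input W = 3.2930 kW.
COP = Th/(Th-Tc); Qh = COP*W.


COP = 326.3360 / 48.7620 = 6.6924
Qh = 6.6924 * 3.2930 = 22.0382 kW

COP = 6.6924, Qh = 22.0382 kW


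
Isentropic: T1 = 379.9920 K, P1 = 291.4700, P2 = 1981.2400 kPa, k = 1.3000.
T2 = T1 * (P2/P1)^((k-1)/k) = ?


(k-1)/k = 0.2308
(P2/P1)^exp = 1.5562
T2 = 379.9920 * 1.5562 = 591.3623 K

591.3623 K


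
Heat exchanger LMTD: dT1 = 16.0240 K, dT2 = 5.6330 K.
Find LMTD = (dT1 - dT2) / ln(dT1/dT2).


dT1/dT2 = 2.8447
ln(dT1/dT2) = 1.0454
LMTD = 10.3910 / 1.0454 = 9.9393 K

9.9393 K


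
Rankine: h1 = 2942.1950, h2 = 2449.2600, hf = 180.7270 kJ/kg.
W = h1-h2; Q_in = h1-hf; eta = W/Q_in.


W = 492.9350 kJ/kg
Q_in = 2761.4680 kJ/kg
eta = 0.1785 = 17.8505%

eta = 17.8505%


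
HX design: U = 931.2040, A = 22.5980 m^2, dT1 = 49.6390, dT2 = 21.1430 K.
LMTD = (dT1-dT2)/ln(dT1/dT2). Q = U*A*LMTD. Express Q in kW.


LMTD = 33.3885 K
Q = 931.2040 * 22.5980 * 33.3885 = 702605.4767 W = 702.6055 kW

702.6055 kW


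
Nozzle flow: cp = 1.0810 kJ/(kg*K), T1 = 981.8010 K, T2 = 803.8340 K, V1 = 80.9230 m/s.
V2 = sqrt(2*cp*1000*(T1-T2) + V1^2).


dT = 177.9670 K
2*cp*1000*dT = 384764.6540
V1^2 = 6548.5319
V2 = sqrt(391313.1859) = 625.5503 m/s

625.5503 m/s


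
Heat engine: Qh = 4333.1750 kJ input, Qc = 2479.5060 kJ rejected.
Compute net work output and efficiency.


W = 4333.1750 - 2479.5060 = 1853.6690 kJ
eta = 1853.6690 / 4333.1750 = 0.4278 = 42.7785%

W = 1853.6690 kJ, eta = 42.7785%


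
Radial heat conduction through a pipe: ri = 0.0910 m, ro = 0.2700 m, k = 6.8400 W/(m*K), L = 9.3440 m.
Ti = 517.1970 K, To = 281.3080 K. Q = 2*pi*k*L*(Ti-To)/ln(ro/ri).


dT = 235.8890 K
ln(ro/ri) = 1.0876
Q = 2*pi*6.8400*9.3440*235.8890 / 1.0876 = 87100.8280 W

87100.8280 W


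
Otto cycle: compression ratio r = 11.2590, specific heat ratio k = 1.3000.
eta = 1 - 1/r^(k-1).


r^(k-1) = 2.0675
eta = 1 - 1/2.0675 = 0.5163 = 51.6329%

51.6329%


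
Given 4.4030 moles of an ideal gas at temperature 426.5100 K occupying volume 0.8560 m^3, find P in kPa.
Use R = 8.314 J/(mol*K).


P = nRT/V = 4.4030 * 8.314 * 426.5100 / 0.8560
= 15613.0562 / 0.8560 = 18239.5517 Pa = 18.2396 kPa

18.2396 kPa


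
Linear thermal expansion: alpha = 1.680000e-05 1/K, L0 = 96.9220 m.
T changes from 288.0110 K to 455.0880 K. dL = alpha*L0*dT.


dT = 167.0770 K
dL = 1.680000e-05 * 96.9220 * 167.0770 = 0.272050 m
L_final = 97.194050 m

dL = 0.272050 m


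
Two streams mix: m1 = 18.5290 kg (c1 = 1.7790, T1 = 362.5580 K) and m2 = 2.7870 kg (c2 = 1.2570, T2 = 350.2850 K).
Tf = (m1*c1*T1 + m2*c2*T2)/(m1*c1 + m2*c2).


num = 13178.1714
den = 36.4663
Tf = 361.3790 K

361.3790 K


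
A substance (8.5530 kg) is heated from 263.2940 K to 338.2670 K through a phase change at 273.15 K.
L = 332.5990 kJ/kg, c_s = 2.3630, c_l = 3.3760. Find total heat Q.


Q1 (sensible, solid) = 8.5530 * 2.3630 * 9.8560 = 199.1970 kJ
Q2 (latent) = 8.5530 * 332.5990 = 2844.7192 kJ
Q3 (sensible, liquid) = 8.5530 * 3.3760 * 65.1170 = 1880.2487 kJ
Q_total = 4924.1650 kJ

4924.1650 kJ


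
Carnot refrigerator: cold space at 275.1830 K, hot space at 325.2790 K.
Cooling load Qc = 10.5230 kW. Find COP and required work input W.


COP = 275.1830 / 50.0960 = 5.4931
W = 10.5230 / 5.4931 = 1.9157 kW

COP = 5.4931, W = 1.9157 kW


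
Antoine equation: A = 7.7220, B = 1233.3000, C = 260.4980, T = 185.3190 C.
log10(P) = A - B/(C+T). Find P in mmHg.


C+T = 445.8170
B/(C+T) = 2.7664
log10(P) = 7.7220 - 2.7664 = 4.9556
P = 10^4.9556 = 90285.5563 mmHg

90285.5563 mmHg


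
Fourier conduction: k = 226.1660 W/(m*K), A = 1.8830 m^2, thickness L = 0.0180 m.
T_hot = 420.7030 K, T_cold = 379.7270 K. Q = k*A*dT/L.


dT = 40.9760 K
Q = 226.1660 * 1.8830 * 40.9760 / 0.0180 = 969470.7113 W

969470.7113 W


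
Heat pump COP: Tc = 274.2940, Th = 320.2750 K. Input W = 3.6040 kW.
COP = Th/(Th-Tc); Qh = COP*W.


COP = 320.2750 / 45.9810 = 6.9654
Qh = 6.9654 * 3.6040 = 25.1032 kW

COP = 6.9654, Qh = 25.1032 kW


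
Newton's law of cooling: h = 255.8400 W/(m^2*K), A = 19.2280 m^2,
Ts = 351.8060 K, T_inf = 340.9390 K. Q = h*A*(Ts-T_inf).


dT = 10.8670 K
Q = 255.8400 * 19.2280 * 10.8670 = 53457.9409 W

53457.9409 W


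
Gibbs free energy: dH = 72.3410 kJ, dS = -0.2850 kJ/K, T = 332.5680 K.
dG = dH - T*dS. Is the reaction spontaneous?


T*dS = 332.5680 * -0.2850 = -94.7819 kJ
dG = 72.3410 + 94.7819 = 167.1229 kJ (non-spontaneous)

dG = 167.1229 kJ, non-spontaneous


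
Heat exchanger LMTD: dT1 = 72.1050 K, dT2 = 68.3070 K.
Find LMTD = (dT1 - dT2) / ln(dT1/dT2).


dT1/dT2 = 1.0556
ln(dT1/dT2) = 0.0541
LMTD = 3.7980 / 0.0541 = 70.1889 K

70.1889 K


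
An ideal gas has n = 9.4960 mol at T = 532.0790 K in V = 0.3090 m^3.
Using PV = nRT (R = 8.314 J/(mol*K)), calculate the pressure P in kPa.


P = nRT/V = 9.4960 * 8.314 * 532.0790 / 0.3090
= 42007.5008 / 0.3090 = 135946.6047 Pa = 135.9466 kPa

135.9466 kPa


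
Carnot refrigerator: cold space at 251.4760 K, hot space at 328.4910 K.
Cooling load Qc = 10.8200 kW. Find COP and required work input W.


COP = 251.4760 / 77.0150 = 3.2653
W = 10.8200 / 3.2653 = 3.3136 kW

COP = 3.2653, W = 3.3136 kW


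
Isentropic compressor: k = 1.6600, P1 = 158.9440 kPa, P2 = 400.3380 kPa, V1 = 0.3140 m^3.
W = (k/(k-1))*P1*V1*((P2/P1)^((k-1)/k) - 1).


(k-1)/k = 0.3976
(P2/P1)^exp = 1.4438
W = 2.5152 * 158.9440 * 0.3140 * (1.4438 - 1) = 55.7087 kJ

55.7087 kJ


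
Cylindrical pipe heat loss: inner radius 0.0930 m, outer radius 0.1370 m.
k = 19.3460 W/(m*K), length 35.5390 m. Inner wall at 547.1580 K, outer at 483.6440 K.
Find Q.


dT = 63.5140 K
ln(ro/ri) = 0.3874
Q = 2*pi*19.3460*35.5390*63.5140 / 0.3874 = 708283.1644 W

708283.1644 W


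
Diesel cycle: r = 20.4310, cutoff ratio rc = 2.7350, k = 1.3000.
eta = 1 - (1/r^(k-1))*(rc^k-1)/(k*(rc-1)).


r^(k-1) = 2.4722
rc^k = 3.6987
eta = 0.5160 = 51.6030%

51.6030%


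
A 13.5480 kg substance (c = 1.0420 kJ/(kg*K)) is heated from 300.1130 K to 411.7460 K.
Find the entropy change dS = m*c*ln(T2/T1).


T2/T1 = 1.3720
ln(T2/T1) = 0.3162
dS = 13.5480 * 1.0420 * 0.3162 = 4.4645 kJ/K

4.4645 kJ/K


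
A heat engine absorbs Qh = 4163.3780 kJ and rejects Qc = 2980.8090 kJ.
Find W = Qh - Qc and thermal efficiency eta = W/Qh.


W = 4163.3780 - 2980.8090 = 1182.5690 kJ
eta = 1182.5690 / 4163.3780 = 0.2840 = 28.4041%

W = 1182.5690 kJ, eta = 28.4041%


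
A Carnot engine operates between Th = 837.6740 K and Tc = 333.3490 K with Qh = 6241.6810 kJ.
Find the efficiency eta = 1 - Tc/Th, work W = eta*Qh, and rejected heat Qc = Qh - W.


eta = 1 - 333.3490/837.6740 = 0.6021
W = 0.6021 * 6241.6810 = 3757.8291 kJ
Qc = 6241.6810 - 3757.8291 = 2483.8519 kJ

eta = 60.2054%, W = 3757.8291 kJ, Qc = 2483.8519 kJ


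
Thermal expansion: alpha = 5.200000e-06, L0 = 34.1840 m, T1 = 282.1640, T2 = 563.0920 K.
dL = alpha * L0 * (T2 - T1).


dT = 280.9280 K
dL = 5.200000e-06 * 34.1840 * 280.9280 = 0.049937 m
L_final = 34.233937 m

dL = 0.049937 m


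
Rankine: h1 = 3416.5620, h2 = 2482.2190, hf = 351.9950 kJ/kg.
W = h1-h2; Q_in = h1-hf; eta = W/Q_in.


W = 934.3430 kJ/kg
Q_in = 3064.5670 kJ/kg
eta = 0.3049 = 30.4886%

eta = 30.4886%


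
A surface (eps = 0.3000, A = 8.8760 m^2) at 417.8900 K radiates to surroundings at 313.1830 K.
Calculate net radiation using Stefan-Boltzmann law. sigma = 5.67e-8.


T^4 = 3.0496e+10
Tsurr^4 = 9.6204e+09
Q = 0.3000 * 5.67e-8 * 8.8760 * 2.0876e+10 = 3151.8687 W

3151.8687 W


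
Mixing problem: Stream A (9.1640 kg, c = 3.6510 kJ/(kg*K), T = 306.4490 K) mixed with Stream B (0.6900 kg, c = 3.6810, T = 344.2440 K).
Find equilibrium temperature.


num = 11127.4402
den = 35.9977
Tf = 309.1157 K

309.1157 K


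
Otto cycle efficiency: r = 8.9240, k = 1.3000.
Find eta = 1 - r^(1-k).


r^(k-1) = 1.9283
eta = 1 - 1/1.9283 = 0.4814 = 48.1400%

48.1400%


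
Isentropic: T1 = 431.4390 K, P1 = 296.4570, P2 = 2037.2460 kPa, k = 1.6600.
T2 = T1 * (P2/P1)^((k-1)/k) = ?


(k-1)/k = 0.3976
(P2/P1)^exp = 2.1519
T2 = 431.4390 * 2.1519 = 928.3998 K

928.3998 K


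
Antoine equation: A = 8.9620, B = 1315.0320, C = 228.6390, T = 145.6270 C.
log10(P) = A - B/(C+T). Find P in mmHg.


C+T = 374.2660
B/(C+T) = 3.5136
log10(P) = 8.9620 - 3.5136 = 5.4484
P = 10^5.4484 = 280782.9006 mmHg

280782.9006 mmHg


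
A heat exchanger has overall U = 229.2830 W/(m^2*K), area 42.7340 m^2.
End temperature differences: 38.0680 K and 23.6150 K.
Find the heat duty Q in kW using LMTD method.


LMTD = 30.2686 K
Q = 229.2830 * 42.7340 * 30.2686 = 296576.9312 W = 296.5769 kW

296.5769 kW


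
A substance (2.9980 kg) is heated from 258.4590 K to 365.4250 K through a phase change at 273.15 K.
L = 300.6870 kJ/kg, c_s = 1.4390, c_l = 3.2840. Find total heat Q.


Q1 (sensible, solid) = 2.9980 * 1.4390 * 14.6910 = 63.3788 kJ
Q2 (latent) = 2.9980 * 300.6870 = 901.4596 kJ
Q3 (sensible, liquid) = 2.9980 * 3.2840 * 92.2750 = 908.4872 kJ
Q_total = 1873.3256 kJ

1873.3256 kJ


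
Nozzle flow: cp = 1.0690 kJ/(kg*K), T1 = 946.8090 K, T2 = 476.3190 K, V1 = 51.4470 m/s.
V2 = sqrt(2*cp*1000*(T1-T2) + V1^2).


dT = 470.4900 K
2*cp*1000*dT = 1005907.6200
V1^2 = 2646.7938
V2 = sqrt(1008554.4138) = 1004.2681 m/s

1004.2681 m/s


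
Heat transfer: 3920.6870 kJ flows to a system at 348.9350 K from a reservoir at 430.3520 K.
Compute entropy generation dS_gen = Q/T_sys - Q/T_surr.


dS_sys = 3920.6870/348.9350 = 11.2362 kJ/K
dS_surr = -3920.6870/430.3520 = -9.1104 kJ/K
dS_gen = 11.2362 - 9.1104 = 2.1257 kJ/K (irreversible)

dS_gen = 2.1257 kJ/K, irreversible


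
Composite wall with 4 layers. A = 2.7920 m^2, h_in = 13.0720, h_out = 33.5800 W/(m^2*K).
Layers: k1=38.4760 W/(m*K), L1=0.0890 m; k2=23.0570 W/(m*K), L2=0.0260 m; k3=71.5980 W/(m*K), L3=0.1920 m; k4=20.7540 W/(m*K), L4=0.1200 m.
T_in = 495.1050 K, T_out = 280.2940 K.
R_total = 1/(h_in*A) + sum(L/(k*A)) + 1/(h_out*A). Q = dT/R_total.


R_conv_in = 1/(13.0720*2.7920) = 0.0274
R_1 = 0.0890/(38.4760*2.7920) = 0.0008
R_2 = 0.0260/(23.0570*2.7920) = 0.0004
R_3 = 0.1920/(71.5980*2.7920) = 0.0010
R_4 = 0.1200/(20.7540*2.7920) = 0.0021
R_conv_out = 1/(33.5800*2.7920) = 0.0107
R_total = 0.0423 K/W
Q = 214.8110 / 0.0423 = 5074.7573 W

R_total = 0.0423 K/W, Q = 5074.7573 W


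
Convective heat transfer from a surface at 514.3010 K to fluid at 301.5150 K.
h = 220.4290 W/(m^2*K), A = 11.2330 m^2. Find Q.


dT = 212.7860 K
Q = 220.4290 * 11.2330 * 212.7860 = 526874.9369 W

526874.9369 W


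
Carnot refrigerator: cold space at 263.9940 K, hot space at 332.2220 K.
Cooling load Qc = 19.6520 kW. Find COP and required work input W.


COP = 263.9940 / 68.2280 = 3.8693
W = 19.6520 / 3.8693 = 5.0790 kW

COP = 3.8693, W = 5.0790 kW


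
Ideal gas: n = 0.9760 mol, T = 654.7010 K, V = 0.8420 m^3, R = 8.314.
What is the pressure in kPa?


P = nRT/V = 0.9760 * 8.314 * 654.7010 / 0.8420
= 5312.5477 / 0.8420 = 6309.4391 Pa = 6.3094 kPa

6.3094 kPa


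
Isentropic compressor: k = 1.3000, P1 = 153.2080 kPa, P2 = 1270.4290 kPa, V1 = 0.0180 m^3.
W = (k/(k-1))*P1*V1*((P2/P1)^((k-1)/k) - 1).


(k-1)/k = 0.2308
(P2/P1)^exp = 1.6293
W = 4.3333 * 153.2080 * 0.0180 * (1.6293 - 1) = 7.5203 kJ

7.5203 kJ


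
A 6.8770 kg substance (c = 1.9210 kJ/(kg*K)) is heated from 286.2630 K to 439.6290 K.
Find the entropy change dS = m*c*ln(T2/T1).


T2/T1 = 1.5358
ln(T2/T1) = 0.4290
dS = 6.8770 * 1.9210 * 0.4290 = 5.6677 kJ/K

5.6677 kJ/K


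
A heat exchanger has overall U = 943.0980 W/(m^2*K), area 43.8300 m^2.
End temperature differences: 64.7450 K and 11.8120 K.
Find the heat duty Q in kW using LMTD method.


LMTD = 31.1125 K
Q = 943.0980 * 43.8300 * 31.1125 = 1286066.8952 W = 1286.0669 kW

1286.0669 kW


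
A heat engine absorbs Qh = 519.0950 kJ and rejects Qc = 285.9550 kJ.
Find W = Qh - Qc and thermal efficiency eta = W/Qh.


W = 519.0950 - 285.9550 = 233.1400 kJ
eta = 233.1400 / 519.0950 = 0.4491 = 44.9128%

W = 233.1400 kJ, eta = 44.9128%


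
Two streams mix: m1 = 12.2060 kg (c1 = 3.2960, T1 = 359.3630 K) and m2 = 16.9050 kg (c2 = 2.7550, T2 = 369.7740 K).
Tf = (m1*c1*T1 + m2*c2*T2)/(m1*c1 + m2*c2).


num = 31679.1104
den = 86.8043
Tf = 364.9488 K

364.9488 K


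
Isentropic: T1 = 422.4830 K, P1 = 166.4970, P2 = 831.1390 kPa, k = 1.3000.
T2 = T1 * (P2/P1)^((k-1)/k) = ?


(k-1)/k = 0.2308
(P2/P1)^exp = 1.4492
T2 = 422.4830 * 1.4492 = 612.2768 K

612.2768 K


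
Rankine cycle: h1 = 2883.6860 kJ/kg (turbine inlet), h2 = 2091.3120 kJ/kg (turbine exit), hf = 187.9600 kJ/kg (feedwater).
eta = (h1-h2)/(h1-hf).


W = 792.3740 kJ/kg
Q_in = 2695.7260 kJ/kg
eta = 0.2939 = 29.3937%

eta = 29.3937%


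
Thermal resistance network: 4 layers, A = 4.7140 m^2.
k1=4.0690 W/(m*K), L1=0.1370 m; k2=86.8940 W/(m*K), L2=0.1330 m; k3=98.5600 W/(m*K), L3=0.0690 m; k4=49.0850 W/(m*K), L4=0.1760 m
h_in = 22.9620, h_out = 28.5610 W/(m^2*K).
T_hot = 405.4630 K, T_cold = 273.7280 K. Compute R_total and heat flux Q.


R_conv_in = 1/(22.9620*4.7140) = 0.0092
R_1 = 0.1370/(4.0690*4.7140) = 0.0071
R_2 = 0.1330/(86.8940*4.7140) = 0.0003
R_3 = 0.0690/(98.5600*4.7140) = 0.0001
R_4 = 0.1760/(49.0850*4.7140) = 0.0008
R_conv_out = 1/(28.5610*4.7140) = 0.0074
R_total = 0.0250 K/W
Q = 131.7350 / 0.0250 = 5260.5395 W

R_total = 0.0250 K/W, Q = 5260.5395 W


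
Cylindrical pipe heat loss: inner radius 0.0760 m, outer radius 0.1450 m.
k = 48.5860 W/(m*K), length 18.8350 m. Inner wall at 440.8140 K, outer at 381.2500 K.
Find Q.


dT = 59.5640 K
ln(ro/ri) = 0.6460
Q = 2*pi*48.5860*18.8350*59.5640 / 0.6460 = 530160.9128 W

530160.9128 W


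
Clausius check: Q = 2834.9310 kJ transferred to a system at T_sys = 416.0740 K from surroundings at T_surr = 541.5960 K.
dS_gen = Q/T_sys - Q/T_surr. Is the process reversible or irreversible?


dS_sys = 2834.9310/416.0740 = 6.8135 kJ/K
dS_surr = -2834.9310/541.5960 = -5.2344 kJ/K
dS_gen = 6.8135 - 5.2344 = 1.5791 kJ/K (irreversible)

dS_gen = 1.5791 kJ/K, irreversible


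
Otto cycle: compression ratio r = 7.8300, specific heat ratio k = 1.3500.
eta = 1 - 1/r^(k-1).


r^(k-1) = 2.0550
eta = 1 - 1/2.0550 = 0.5134 = 51.3387%

51.3387%


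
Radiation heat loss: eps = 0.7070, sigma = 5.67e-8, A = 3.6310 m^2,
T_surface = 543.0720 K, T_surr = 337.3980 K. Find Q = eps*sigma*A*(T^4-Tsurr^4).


T^4 = 8.6982e+10
Tsurr^4 = 1.2959e+10
Q = 0.7070 * 5.67e-8 * 3.6310 * 7.4023e+10 = 10774.4712 W

10774.4712 W


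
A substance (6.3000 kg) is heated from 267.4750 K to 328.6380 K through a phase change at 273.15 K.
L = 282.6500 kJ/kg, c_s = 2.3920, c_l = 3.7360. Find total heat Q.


Q1 (sensible, solid) = 6.3000 * 2.3920 * 5.6750 = 85.5200 kJ
Q2 (latent) = 6.3000 * 282.6500 = 1780.6950 kJ
Q3 (sensible, liquid) = 6.3000 * 3.7360 * 55.4880 = 1306.0100 kJ
Q_total = 3172.2249 kJ

3172.2249 kJ


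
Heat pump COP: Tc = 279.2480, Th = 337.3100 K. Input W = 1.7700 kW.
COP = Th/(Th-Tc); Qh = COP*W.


COP = 337.3100 / 58.0620 = 5.8095
Qh = 5.8095 * 1.7700 = 10.2828 kW

COP = 5.8095, Qh = 10.2828 kW


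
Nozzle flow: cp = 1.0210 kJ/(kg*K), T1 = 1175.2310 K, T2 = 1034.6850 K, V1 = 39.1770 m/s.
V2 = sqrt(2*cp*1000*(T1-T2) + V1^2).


dT = 140.5460 K
2*cp*1000*dT = 286994.9320
V1^2 = 1534.8373
V2 = sqrt(288529.7693) = 537.1497 m/s

537.1497 m/s


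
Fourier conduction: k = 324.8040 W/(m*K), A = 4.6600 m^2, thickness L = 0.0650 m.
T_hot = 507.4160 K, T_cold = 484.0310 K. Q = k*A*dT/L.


dT = 23.3850 K
Q = 324.8040 * 4.6600 * 23.3850 / 0.0650 = 544541.9012 W

544541.9012 W


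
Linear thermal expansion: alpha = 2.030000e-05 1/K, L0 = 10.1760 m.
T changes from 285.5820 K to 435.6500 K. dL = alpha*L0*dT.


dT = 150.0680 K
dL = 2.030000e-05 * 10.1760 * 150.0680 = 0.031000 m
L_final = 10.207000 m

dL = 0.031000 m


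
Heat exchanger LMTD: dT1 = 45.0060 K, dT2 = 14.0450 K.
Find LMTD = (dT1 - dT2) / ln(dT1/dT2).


dT1/dT2 = 3.2044
ln(dT1/dT2) = 1.1645
LMTD = 30.9610 / 1.1645 = 26.5867 K

26.5867 K


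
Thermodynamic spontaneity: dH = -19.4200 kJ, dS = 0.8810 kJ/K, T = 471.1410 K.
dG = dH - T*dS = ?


T*dS = 471.1410 * 0.8810 = 415.0752 kJ
dG = -19.4200 - 415.0752 = -434.4952 kJ (spontaneous)

dG = -434.4952 kJ, spontaneous


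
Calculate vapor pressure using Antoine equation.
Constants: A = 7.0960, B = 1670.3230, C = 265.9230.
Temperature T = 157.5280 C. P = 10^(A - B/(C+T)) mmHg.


C+T = 423.4510
B/(C+T) = 3.9445
log10(P) = 7.0960 - 3.9445 = 3.1515
P = 10^3.1515 = 1417.2665 mmHg

1417.2665 mmHg


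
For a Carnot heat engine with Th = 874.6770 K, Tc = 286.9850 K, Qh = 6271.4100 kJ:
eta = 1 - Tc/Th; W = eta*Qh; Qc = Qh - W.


eta = 1 - 286.9850/874.6770 = 0.6719
W = 0.6719 * 6271.4100 = 4213.7355 kJ
Qc = 6271.4100 - 4213.7355 = 2057.6745 kJ

eta = 67.1896%, W = 4213.7355 kJ, Qc = 2057.6745 kJ


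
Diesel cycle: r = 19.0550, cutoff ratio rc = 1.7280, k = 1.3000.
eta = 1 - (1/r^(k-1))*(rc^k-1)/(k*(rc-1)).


r^(k-1) = 2.4210
rc^k = 2.0361
eta = 0.5478 = 54.7791%

54.7791%


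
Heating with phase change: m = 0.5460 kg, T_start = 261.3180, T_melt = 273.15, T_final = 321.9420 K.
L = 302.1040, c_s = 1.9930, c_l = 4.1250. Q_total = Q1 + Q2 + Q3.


Q1 (sensible, solid) = 0.5460 * 1.9930 * 11.8320 = 12.8753 kJ
Q2 (latent) = 0.5460 * 302.1040 = 164.9488 kJ
Q3 (sensible, liquid) = 0.5460 * 4.1250 * 48.7920 = 109.8918 kJ
Q_total = 287.7159 kJ

287.7159 kJ


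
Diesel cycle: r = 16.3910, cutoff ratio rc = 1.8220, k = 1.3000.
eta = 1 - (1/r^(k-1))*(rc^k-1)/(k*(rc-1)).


r^(k-1) = 2.3141
rc^k = 2.1813
eta = 0.5223 = 52.2296%

52.2296%


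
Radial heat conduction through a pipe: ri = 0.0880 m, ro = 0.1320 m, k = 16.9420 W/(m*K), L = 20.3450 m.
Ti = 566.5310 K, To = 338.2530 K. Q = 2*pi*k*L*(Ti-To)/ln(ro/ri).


dT = 228.2780 K
ln(ro/ri) = 0.4055
Q = 2*pi*16.9420*20.3450*228.2780 / 0.4055 = 1219306.2825 W

1219306.2825 W


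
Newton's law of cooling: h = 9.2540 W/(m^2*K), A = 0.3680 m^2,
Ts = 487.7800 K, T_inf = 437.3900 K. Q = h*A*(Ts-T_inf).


dT = 50.3900 K
Q = 9.2540 * 0.3680 * 50.3900 = 171.6017 W

171.6017 W


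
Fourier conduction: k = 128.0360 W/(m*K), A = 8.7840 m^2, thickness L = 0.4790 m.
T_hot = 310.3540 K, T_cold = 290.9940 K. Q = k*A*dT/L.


dT = 19.3600 K
Q = 128.0360 * 8.7840 * 19.3600 / 0.4790 = 45456.3190 W

45456.3190 W


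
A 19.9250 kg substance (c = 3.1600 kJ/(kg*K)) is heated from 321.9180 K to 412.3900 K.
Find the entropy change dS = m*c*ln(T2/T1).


T2/T1 = 1.2810
ln(T2/T1) = 0.2477
dS = 19.9250 * 3.1600 * 0.2477 = 15.5942 kJ/K

15.5942 kJ/K


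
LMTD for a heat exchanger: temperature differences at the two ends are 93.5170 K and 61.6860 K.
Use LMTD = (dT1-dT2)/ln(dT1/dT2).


dT1/dT2 = 1.5160
ln(dT1/dT2) = 0.4161
LMTD = 31.8310 / 0.4161 = 76.5010 K

76.5010 K


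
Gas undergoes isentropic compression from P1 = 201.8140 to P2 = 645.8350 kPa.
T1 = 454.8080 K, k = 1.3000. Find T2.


(k-1)/k = 0.2308
(P2/P1)^exp = 1.3079
T2 = 454.8080 * 1.3079 = 594.8478 K

594.8478 K


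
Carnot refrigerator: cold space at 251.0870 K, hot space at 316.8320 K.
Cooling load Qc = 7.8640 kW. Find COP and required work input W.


COP = 251.0870 / 65.7450 = 3.8191
W = 7.8640 / 3.8191 = 2.0591 kW

COP = 3.8191, W = 2.0591 kW


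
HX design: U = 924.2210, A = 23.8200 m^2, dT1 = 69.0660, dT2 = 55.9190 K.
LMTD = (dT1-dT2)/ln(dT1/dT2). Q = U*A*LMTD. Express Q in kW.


LMTD = 62.2613 K
Q = 924.2210 * 23.8200 * 62.2613 = 1370679.7106 W = 1370.6797 kW

1370.6797 kW


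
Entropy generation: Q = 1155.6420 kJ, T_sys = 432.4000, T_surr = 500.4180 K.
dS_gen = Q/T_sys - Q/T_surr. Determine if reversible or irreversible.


dS_sys = 1155.6420/432.4000 = 2.6726 kJ/K
dS_surr = -1155.6420/500.4180 = -2.3094 kJ/K
dS_gen = 2.6726 - 2.3094 = 0.3633 kJ/K (irreversible)

dS_gen = 0.3633 kJ/K, irreversible


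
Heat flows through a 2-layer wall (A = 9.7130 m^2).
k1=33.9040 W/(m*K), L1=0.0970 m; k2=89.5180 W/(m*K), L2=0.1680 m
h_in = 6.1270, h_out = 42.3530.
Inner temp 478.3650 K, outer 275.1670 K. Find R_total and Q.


R_conv_in = 1/(6.1270*9.7130) = 0.0168
R_1 = 0.0970/(33.9040*9.7130) = 0.0003
R_2 = 0.1680/(89.5180*9.7130) = 0.0002
R_conv_out = 1/(42.3530*9.7130) = 0.0024
R_total = 0.0197 K/W
Q = 203.1980 / 0.0197 = 10303.0573 W

R_total = 0.0197 K/W, Q = 10303.0573 W


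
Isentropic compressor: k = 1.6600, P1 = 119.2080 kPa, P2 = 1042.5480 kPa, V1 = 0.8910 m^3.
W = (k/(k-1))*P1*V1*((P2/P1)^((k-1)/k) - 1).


(k-1)/k = 0.3976
(P2/P1)^exp = 2.3684
W = 2.5152 * 119.2080 * 0.8910 * (2.3684 - 1) = 365.5495 kJ

365.5495 kJ


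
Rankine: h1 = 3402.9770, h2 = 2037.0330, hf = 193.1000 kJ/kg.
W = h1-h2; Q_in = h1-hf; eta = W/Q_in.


W = 1365.9440 kJ/kg
Q_in = 3209.8770 kJ/kg
eta = 0.4255 = 42.5544%

eta = 42.5544%


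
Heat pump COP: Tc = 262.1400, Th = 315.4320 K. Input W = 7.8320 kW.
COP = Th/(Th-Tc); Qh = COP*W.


COP = 315.4320 / 53.2920 = 5.9189
Qh = 5.9189 * 7.8320 = 46.3571 kW

COP = 5.9189, Qh = 46.3571 kW


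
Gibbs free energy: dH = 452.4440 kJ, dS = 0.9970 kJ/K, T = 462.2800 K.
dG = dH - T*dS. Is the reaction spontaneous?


T*dS = 462.2800 * 0.9970 = 460.8932 kJ
dG = 452.4440 - 460.8932 = -8.4492 kJ (spontaneous)

dG = -8.4492 kJ, spontaneous


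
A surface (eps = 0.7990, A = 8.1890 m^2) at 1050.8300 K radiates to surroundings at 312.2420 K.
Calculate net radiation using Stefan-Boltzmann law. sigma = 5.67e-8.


T^4 = 1.2194e+12
Tsurr^4 = 9.5053e+09
Q = 0.7990 * 5.67e-8 * 8.1890 * 1.2098e+12 = 448840.2757 W

448840.2757 W


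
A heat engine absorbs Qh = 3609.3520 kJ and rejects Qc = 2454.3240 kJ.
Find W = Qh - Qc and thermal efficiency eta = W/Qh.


W = 3609.3520 - 2454.3240 = 1155.0280 kJ
eta = 1155.0280 / 3609.3520 = 0.3200 = 32.0010%

W = 1155.0280 kJ, eta = 32.0010%


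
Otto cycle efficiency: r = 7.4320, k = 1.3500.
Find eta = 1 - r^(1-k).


r^(k-1) = 2.0178
eta = 1 - 1/2.0178 = 0.5044 = 50.4421%

50.4421%


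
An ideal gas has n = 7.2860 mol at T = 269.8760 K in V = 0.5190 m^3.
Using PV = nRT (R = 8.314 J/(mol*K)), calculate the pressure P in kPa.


P = nRT/V = 7.2860 * 8.314 * 269.8760 / 0.5190
= 16347.9557 / 0.5190 = 31498.9512 Pa = 31.4990 kPa

31.4990 kPa


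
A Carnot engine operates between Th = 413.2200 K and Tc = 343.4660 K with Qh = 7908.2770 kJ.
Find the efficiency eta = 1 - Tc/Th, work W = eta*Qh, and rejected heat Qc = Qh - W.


eta = 1 - 343.4660/413.2200 = 0.1688
W = 0.1688 * 7908.2770 = 1334.9643 kJ
Qc = 7908.2770 - 1334.9643 = 6573.3127 kJ

eta = 16.8806%, W = 1334.9643 kJ, Qc = 6573.3127 kJ


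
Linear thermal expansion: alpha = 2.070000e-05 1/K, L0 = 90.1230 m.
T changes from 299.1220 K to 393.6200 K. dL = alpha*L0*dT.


dT = 94.4980 K
dL = 2.070000e-05 * 90.1230 * 94.4980 = 0.176290 m
L_final = 90.299290 m

dL = 0.176290 m


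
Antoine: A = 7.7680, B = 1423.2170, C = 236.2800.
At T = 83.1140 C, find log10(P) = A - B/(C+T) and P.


C+T = 319.3940
B/(C+T) = 4.4560
log10(P) = 7.7680 - 4.4560 = 3.3120
P = 10^3.3120 = 2051.2016 mmHg

2051.2016 mmHg


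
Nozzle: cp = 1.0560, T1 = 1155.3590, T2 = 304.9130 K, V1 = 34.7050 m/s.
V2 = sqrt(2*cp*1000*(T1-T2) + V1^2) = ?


dT = 850.4460 K
2*cp*1000*dT = 1796141.9520
V1^2 = 1204.4370
V2 = sqrt(1797346.3890) = 1340.6515 m/s

1340.6515 m/s


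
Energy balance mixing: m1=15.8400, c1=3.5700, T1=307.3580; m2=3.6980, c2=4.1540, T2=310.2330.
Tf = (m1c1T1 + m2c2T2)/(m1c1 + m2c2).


num = 22146.3678
den = 71.9103
Tf = 307.9722 K

307.9722 K


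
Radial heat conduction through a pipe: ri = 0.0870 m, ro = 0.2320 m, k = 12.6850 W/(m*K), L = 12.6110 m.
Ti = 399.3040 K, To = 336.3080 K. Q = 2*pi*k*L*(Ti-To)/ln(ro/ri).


dT = 62.9960 K
ln(ro/ri) = 0.9808
Q = 2*pi*12.6850*12.6110*62.9960 / 0.9808 = 64556.4187 W

64556.4187 W


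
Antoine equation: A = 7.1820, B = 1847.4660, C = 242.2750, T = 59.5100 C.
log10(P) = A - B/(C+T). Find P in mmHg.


C+T = 301.7850
B/(C+T) = 6.1218
log10(P) = 7.1820 - 6.1218 = 1.0602
P = 10^1.0602 = 11.4869 mmHg

11.4869 mmHg


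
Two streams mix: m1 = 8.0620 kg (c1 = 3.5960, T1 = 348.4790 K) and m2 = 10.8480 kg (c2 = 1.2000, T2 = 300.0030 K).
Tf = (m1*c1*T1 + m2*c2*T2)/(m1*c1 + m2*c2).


num = 14008.0570
den = 42.0086
Tf = 333.4573 K

333.4573 K


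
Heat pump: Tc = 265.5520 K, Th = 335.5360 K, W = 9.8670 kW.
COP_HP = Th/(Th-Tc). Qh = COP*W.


COP = 335.5360 / 69.9840 = 4.7945
Qh = 4.7945 * 9.8670 = 47.3070 kW

COP = 4.7945, Qh = 47.3070 kW


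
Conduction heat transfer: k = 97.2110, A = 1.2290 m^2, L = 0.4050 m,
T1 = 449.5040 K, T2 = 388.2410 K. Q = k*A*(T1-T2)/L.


dT = 61.2630 K
Q = 97.2110 * 1.2290 * 61.2630 / 0.4050 = 18072.1795 W

18072.1795 W


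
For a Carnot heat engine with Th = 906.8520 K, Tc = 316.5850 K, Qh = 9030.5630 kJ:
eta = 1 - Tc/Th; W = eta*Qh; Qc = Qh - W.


eta = 1 - 316.5850/906.8520 = 0.6509
W = 0.6509 * 9030.5630 = 5877.9639 kJ
Qc = 9030.5630 - 5877.9639 = 3152.5991 kJ

eta = 65.0897%, W = 5877.9639 kJ, Qc = 3152.5991 kJ


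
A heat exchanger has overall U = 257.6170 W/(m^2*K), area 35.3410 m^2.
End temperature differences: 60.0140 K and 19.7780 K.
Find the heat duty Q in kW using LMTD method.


LMTD = 36.2484 K
Q = 257.6170 * 35.3410 * 36.2484 = 330021.4563 W = 330.0215 kW

330.0215 kW


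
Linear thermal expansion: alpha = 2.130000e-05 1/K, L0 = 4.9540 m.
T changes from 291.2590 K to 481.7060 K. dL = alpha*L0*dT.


dT = 190.4470 K
dL = 2.130000e-05 * 4.9540 * 190.4470 = 0.020096 m
L_final = 4.974096 m

dL = 0.020096 m


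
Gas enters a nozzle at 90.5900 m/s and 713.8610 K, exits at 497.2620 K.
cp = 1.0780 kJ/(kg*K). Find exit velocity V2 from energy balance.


dT = 216.5990 K
2*cp*1000*dT = 466987.4440
V1^2 = 8206.5481
V2 = sqrt(475193.9921) = 689.3432 m/s

689.3432 m/s


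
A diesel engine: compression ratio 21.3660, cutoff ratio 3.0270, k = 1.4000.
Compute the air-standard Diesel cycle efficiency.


r^(k-1) = 3.4032
rc^k = 4.7143
eta = 0.6154 = 61.5403%

61.5403%


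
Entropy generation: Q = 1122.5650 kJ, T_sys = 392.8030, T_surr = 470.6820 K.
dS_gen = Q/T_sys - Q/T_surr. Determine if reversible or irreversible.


dS_sys = 1122.5650/392.8030 = 2.8578 kJ/K
dS_surr = -1122.5650/470.6820 = -2.3850 kJ/K
dS_gen = 2.8578 - 2.3850 = 0.4729 kJ/K (irreversible)

dS_gen = 0.4729 kJ/K, irreversible


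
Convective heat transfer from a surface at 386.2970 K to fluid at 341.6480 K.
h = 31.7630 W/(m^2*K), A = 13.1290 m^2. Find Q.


dT = 44.6490 K
Q = 31.7630 * 13.1290 * 44.6490 = 18619.3664 W

18619.3664 W


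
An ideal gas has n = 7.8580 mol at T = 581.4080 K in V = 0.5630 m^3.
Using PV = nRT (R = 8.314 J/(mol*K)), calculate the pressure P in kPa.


P = nRT/V = 7.8580 * 8.314 * 581.4080 / 0.5630
= 37984.2056 / 0.5630 = 67467.5055 Pa = 67.4675 kPa

67.4675 kPa


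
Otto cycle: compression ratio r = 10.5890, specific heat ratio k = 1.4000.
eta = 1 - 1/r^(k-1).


r^(k-1) = 2.5701
eta = 1 - 1/2.5701 = 0.6109 = 61.0903%

61.0903%


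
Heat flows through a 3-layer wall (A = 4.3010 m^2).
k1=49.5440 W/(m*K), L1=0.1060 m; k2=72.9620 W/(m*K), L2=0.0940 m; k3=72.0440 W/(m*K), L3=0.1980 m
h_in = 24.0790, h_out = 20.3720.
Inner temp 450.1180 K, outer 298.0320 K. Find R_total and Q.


R_conv_in = 1/(24.0790*4.3010) = 0.0097
R_1 = 0.1060/(49.5440*4.3010) = 0.0005
R_2 = 0.0940/(72.9620*4.3010) = 0.0003
R_3 = 0.1980/(72.0440*4.3010) = 0.0006
R_conv_out = 1/(20.3720*4.3010) = 0.0114
R_total = 0.0225 K/W
Q = 152.0860 / 0.0225 = 6757.9378 W

R_total = 0.0225 K/W, Q = 6757.9378 W


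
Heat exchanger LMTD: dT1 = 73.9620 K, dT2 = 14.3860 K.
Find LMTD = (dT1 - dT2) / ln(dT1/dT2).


dT1/dT2 = 5.1412
ln(dT1/dT2) = 1.6373
LMTD = 59.5760 / 1.6373 = 36.3868 K

36.3868 K


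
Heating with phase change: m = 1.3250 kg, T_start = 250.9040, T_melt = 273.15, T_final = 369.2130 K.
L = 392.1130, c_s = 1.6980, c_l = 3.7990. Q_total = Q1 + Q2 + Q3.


Q1 (sensible, solid) = 1.3250 * 1.6980 * 22.2460 = 50.0502 kJ
Q2 (latent) = 1.3250 * 392.1130 = 519.5497 kJ
Q3 (sensible, liquid) = 1.3250 * 3.7990 * 96.0630 = 483.5499 kJ
Q_total = 1053.1498 kJ

1053.1498 kJ


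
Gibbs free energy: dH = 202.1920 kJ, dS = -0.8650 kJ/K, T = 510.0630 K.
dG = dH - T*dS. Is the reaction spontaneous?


T*dS = 510.0630 * -0.8650 = -441.2045 kJ
dG = 202.1920 + 441.2045 = 643.3965 kJ (non-spontaneous)

dG = 643.3965 kJ, non-spontaneous


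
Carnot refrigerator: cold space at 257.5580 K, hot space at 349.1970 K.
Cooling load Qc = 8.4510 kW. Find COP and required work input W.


COP = 257.5580 / 91.6390 = 2.8106
W = 8.4510 / 2.8106 = 3.0069 kW

COP = 2.8106, W = 3.0069 kW


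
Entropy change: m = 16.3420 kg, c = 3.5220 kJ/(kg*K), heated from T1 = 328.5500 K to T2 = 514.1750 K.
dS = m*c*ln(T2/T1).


T2/T1 = 1.5650
ln(T2/T1) = 0.4479
dS = 16.3420 * 3.5220 * 0.4479 = 25.7781 kJ/K

25.7781 kJ/K


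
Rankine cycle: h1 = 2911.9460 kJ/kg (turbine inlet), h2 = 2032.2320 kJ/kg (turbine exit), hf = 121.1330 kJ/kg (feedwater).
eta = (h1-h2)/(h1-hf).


W = 879.7140 kJ/kg
Q_in = 2790.8130 kJ/kg
eta = 0.3152 = 31.5218%

eta = 31.5218%


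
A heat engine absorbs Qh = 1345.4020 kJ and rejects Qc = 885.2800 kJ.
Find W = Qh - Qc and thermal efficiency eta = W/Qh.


W = 1345.4020 - 885.2800 = 460.1220 kJ
eta = 460.1220 / 1345.4020 = 0.3420 = 34.1996%

W = 460.1220 kJ, eta = 34.1996%


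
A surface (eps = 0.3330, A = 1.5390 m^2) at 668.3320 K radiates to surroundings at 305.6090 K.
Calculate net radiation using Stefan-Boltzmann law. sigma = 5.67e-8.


T^4 = 1.9951e+11
Tsurr^4 = 8.7230e+09
Q = 0.3330 * 5.67e-8 * 1.5390 * 1.9079e+11 = 5543.9500 W

5543.9500 W


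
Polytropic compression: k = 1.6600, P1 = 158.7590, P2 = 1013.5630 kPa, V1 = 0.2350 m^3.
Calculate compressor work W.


(k-1)/k = 0.3976
(P2/P1)^exp = 2.0898
W = 2.5152 * 158.7590 * 0.2350 * (2.0898 - 1) = 102.2628 kJ

102.2628 kJ


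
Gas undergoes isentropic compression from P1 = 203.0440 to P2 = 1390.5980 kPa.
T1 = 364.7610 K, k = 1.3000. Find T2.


(k-1)/k = 0.2308
(P2/P1)^exp = 1.5590
T2 = 364.7610 * 1.5590 = 568.6458 K

568.6458 K


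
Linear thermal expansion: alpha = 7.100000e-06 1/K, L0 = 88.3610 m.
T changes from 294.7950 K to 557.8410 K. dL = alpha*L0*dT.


dT = 263.0460 K
dL = 7.100000e-06 * 88.3610 * 263.0460 = 0.165025 m
L_final = 88.526025 m

dL = 0.165025 m


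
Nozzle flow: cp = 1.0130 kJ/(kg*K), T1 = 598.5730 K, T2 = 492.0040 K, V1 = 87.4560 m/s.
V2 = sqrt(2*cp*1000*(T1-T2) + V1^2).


dT = 106.5690 K
2*cp*1000*dT = 215908.7940
V1^2 = 7648.5519
V2 = sqrt(223557.3459) = 472.8185 m/s

472.8185 m/s


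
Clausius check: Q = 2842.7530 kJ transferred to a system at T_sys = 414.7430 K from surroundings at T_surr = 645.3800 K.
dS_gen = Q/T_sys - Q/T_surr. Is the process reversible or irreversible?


dS_sys = 2842.7530/414.7430 = 6.8543 kJ/K
dS_surr = -2842.7530/645.3800 = -4.4048 kJ/K
dS_gen = 6.8543 - 4.4048 = 2.4495 kJ/K (irreversible)

dS_gen = 2.4495 kJ/K, irreversible
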